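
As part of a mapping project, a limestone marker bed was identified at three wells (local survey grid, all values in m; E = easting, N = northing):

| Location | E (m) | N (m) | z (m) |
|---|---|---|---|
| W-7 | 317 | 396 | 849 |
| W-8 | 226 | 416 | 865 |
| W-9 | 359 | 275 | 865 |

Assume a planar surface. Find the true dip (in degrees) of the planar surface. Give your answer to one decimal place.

17.0°

Let the plane be z = a·E + b·N + c.
W-8−W-7: −91a + 20b = 16;  W-9−W-7: 42a − 121b = 16.
Solving gives a = −0.22181, b = −0.20922.
Gradient magnitude |∇z| = √(a² + b²) = √(0.04920 + 0.04377) = 0.30491.
True dip = arctan(0.30491) = 17.0°, dipping toward NE (azimuth ≈ 047°).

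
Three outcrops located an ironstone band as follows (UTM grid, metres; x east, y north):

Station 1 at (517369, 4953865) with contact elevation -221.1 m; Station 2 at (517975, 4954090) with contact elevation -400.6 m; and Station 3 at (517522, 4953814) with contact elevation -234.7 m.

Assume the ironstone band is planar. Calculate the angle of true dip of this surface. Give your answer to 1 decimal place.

Let the plane be z = a·x + b·y + c.
Station 2−Station 1: 606a + 225b = −179.5;  Station 3−Station 1: 153a − 51b = −13.6.
Solving gives a = −0.18696, b = −0.29422.
Gradient magnitude |∇z| = √(a² + b²) = √(0.03496 + 0.08657) = 0.34860.
True dip = arctan(0.34860) = 19.2°, dipping toward NNE (azimuth ≈ 032°).

19.2°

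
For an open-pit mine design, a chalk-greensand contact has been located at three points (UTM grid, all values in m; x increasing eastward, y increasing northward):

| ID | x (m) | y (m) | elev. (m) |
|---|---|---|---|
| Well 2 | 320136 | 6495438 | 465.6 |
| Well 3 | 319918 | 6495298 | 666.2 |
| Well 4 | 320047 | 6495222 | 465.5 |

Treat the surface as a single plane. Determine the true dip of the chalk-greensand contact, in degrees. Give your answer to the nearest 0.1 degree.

Let the plane be z = a·x + b·y + c.
Well 3−Well 2: −218a − 140b = 200.6;  Well 4−Well 2: −89a − 216b = −0.1.
Solving gives a = −1.25169, b = 0.51621.
Gradient magnitude |∇z| = √(a² + b²) = √(1.56673 + 0.26647) = 1.35396.
True dip = arctan(1.35396) = 53.6°, dipping toward ESE (azimuth ≈ 112°).

53.6°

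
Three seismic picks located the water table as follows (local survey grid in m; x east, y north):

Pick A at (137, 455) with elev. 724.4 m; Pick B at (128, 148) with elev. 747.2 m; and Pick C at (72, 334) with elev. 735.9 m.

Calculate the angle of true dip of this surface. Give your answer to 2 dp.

4.79°

Let the plane be z = a·x + b·y + c.
Pick B−Pick A: −9a − 307b = 22.8;  Pick C−Pick A: −65a − 121b = 11.5.
Solving gives a = −0.04090, b = −0.07307.
Gradient magnitude |∇z| = √(a² + b²) = √(0.00167 + 0.00534) = 0.08374.
True dip = arctan(0.08374) = 4.79°, dipping toward NNE (azimuth ≈ 029°).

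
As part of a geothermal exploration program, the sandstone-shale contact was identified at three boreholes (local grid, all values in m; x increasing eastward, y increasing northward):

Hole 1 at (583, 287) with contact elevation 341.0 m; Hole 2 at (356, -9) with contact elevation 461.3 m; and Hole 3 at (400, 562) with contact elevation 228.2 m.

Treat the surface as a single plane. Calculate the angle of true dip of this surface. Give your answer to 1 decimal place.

Two edge vectors: Hole 1→Hole 2 = (-227, -296, 120.3), Hole 1→Hole 3 = (-183, 275, -112.8).
Normal n = (Hole 1→Hole 2) × (Hole 1→Hole 3) = (306.3, -47620.5, -116593).
So ∂z/∂x = −n_x/n_z = 0.00263 and ∂z/∂y = −n_y/n_z = −0.40843.
Gradient magnitude |∇z| = √(a² + b²) = √(0.00001 + 0.16682) = 0.40844.
True dip = arctan(0.40844) = 22.2°, dipping toward N (azimuth ≈ 360°).

22.2°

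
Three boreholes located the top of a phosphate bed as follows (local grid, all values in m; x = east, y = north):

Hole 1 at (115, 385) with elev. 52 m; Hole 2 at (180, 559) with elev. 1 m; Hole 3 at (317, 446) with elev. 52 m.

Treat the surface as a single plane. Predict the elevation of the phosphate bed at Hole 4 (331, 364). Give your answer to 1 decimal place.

Two edge vectors: Hole 1→Hole 2 = (65, 174, -51), Hole 1→Hole 3 = (202, 61, 0).
Normal n = (Hole 1→Hole 2) × (Hole 1→Hole 3) = (3111, -10302, -31183).
So ∂z/∂x = −n_x/n_z = 0.09977 and ∂z/∂y = −n_y/n_z = −0.33037.
Intercept c from Hole 1: 52 − 11.47 + 127.19 = 167.72.
At (331, 364): z = 33.0 − 120.3 + 167.72 = 80.5 m.

80.5 m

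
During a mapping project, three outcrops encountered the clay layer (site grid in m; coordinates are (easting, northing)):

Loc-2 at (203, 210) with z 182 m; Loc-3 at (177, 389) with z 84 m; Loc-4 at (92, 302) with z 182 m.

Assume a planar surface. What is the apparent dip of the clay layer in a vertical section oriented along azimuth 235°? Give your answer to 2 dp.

Let the plane be z = a·E + b·N + c.
Loc-3−Loc-2: −26a + 179b = −98;  Loc-4−Loc-2: −111a + 92b = 0.
Solving gives a = −0.51588, b = −0.62242.
Unit vector along 235° is (sin 235°, cos 235°) = (-0.8192, -0.5736).
Slope in that direction = a·(-0.8192) + b·(-0.5736) = 0.77959.
Apparent dip = arctan|0.77959| = 37.94° (true dip is 39.0°, so apparent ≤ true as expected).

37.94°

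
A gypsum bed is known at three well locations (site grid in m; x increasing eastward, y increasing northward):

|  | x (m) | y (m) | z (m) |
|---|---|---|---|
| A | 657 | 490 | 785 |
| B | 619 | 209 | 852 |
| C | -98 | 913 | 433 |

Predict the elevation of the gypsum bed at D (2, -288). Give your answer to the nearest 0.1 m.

800.5 m

Two edge vectors: A→B = (-38, -281, 67), A→C = (-755, 423, -352).
Normal n = (A→B) × (A→C) = (70571, -63961, -228229).
So ∂z/∂x = −n_x/n_z = 0.30921 and ∂z/∂y = −n_y/n_z = −0.28025.
Intercept c from A: 785 − 203.15 + 137.32 = 719.17.
At (2, -288): z = 0.6 + 80.7 + 719.17 = 800.5 m.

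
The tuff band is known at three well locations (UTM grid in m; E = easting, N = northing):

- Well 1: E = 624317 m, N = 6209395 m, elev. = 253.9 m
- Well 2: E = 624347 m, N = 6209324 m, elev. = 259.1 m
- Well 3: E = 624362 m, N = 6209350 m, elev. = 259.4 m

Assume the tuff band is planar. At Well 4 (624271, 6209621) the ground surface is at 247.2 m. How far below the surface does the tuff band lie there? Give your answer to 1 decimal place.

5.7 m

Two edge vectors: Well 1→Well 2 = (30, -71, 5.2), Well 1→Well 3 = (45, -45, 5.5).
Normal n = (Well 1→Well 2) × (Well 1→Well 3) = (-156.5, 69, 1845).
So ∂z/∂E = −n_x/n_z = 0.084823848 and ∂z/∂N = −n_y/n_z = −0.037398374.
Intercept c from Well 1: 253.9 − 52956.97 + 232221.28 = 179518.21.
At (624271, 6209621): z_contact = 52953.07 − 232229.73 + 179518.21 = 241.55 m.
Depth below ground = 247.2 − 241.55 = 5.7 m.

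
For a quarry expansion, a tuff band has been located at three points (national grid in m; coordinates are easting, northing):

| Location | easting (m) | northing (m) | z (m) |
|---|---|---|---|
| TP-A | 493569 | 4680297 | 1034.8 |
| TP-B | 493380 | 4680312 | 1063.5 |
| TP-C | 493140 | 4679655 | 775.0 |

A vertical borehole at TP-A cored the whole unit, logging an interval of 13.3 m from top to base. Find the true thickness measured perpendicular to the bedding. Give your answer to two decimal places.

Let the plane be z = a·easting + b·northing + c.
TP-B−TP-A: −189a + 15b = 28.7;  TP-C−TP-A: −429a − 642b = −259.8.
Solving gives a = −0.11370, b = 0.48065.
|∇z| = √(a²+b²) = 0.49392, so dip δ = arctan(0.49392) = 26.29°.
True thickness = vertical thickness × cos δ = 13.3 × cos 26.29° = 11.92 m.

11.92 m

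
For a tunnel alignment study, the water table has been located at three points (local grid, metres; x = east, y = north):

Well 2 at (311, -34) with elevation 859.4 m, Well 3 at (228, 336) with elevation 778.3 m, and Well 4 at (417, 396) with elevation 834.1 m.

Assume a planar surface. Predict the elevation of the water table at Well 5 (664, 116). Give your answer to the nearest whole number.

958 m

Let the plane be z = a·x + b·y + c.
Well 3−Well 2: −83a + 370b = −81.1;  Well 4−Well 2: 106a + 430b = −25.3.
Solving gives a = 0.34057, b = −0.14279.
Then c = 859.4 − a·311 − b·-34 = 748.63.
At (664, 116): z = 226.1 − 16.6 + 748.63 = 958.2 m.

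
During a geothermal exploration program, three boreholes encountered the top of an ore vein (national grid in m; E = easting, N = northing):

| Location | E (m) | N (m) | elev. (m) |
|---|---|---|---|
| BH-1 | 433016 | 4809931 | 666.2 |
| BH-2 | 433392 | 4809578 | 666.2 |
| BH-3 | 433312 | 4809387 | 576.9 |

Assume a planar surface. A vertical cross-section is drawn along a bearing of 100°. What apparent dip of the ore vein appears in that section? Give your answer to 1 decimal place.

14.1°

Two edge vectors: BH-1→BH-2 = (376, -353, 0), BH-1→BH-3 = (296, -544, -89.3).
Normal n = (BH-1→BH-2) × (BH-1→BH-3) = (31522.9, 33576.8, -100056).
So ∂z/∂E = −n_x/n_z = 0.31505 and ∂z/∂N = −n_y/n_z = 0.33558.
Unit vector along 100° is (sin 100°, cos 100°) = (0.9848, -0.1736).
Slope in that direction = a·(0.9848) + b·(-0.1736) = 0.25199.
Apparent dip = arctan|0.25199| = 14.1° (true dip is 24.7°, so apparent ≤ true as expected).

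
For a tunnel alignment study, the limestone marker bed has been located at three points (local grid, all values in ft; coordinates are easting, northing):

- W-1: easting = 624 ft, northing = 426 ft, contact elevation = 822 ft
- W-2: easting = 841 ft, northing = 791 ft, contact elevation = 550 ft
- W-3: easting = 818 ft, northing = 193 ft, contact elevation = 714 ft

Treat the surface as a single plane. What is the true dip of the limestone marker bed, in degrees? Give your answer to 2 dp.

41.37°

Two edge vectors: W-1→W-2 = (217, 365, -272), W-1→W-3 = (194, -233, -108).
Normal n = (W-1→W-2) × (W-1→W-3) = (-102796, -29332, -121371).
So ∂z/∂easting = −n_x/n_z = −0.84696 and ∂z/∂northing = −n_y/n_z = −0.24167.
Gradient magnitude |∇z| = √(a² + b²) = √(0.71734 + 0.05841) = 0.88076.
True dip = arctan(0.88076) = 41.37°, dipping toward ENE (azimuth ≈ 074°).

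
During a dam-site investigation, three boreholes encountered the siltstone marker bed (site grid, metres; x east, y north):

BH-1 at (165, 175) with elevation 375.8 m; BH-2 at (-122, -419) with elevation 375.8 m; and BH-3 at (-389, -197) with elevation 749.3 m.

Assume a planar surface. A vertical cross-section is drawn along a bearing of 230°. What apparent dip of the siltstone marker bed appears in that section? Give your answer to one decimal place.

Two edge vectors: BH-1→BH-2 = (-287, -594, 0), BH-1→BH-3 = (-554, -372, 373.5).
Normal n = (BH-1→BH-2) × (BH-1→BH-3) = (-221859, 107194.5, -222312).
So ∂z/∂x = −n_x/n_z = −0.99796 and ∂z/∂y = −n_y/n_z = 0.48218.
Unit vector along 230° is (sin 230°, cos 230°) = (-0.7660, -0.6428).
Slope in that direction = a·(-0.7660) + b·(-0.6428) = 0.45454.
Apparent dip = arctan|0.45454| = 24.4° (true dip is 47.9°, so apparent ≤ true as expected).

24.4°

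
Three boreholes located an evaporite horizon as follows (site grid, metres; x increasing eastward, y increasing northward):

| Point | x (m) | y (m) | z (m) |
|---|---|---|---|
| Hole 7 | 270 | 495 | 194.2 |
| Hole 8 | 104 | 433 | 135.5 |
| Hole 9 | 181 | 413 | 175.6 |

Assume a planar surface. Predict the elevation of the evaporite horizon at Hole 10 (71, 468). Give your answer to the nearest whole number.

111 m

Let the plane be z = a·x + b·y + c.
Hole 8−Hole 7: −166a − 62b = −58.7;  Hole 9−Hole 7: −89a − 82b = −18.6.
Solving gives a = 0.45221, b = −0.26399.
Then c = 194.2 − a·270 − b·495 = 202.78.
At (71, 468): z = 32.1 − 123.5 + 202.78 = 111.3 m.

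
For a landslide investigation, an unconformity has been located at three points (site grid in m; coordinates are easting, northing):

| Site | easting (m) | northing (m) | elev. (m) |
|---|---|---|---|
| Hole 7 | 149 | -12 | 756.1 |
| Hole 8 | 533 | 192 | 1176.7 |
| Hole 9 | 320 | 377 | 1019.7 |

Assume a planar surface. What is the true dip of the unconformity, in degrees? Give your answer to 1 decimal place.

Let the plane be z = a·easting + b·northing + c.
Hole 8−Hole 7: 384a + 204b = 420.6;  Hole 9−Hole 7: 171a + 389b = 263.6.
Solving gives a = 0.95936, b = 0.25591.
Gradient magnitude |∇z| = √(a² + b²) = √(0.92037 + 0.06549) = 0.99291.
True dip = arctan(0.99291) = 44.8°, dipping toward WSW (azimuth ≈ 255°).

44.8°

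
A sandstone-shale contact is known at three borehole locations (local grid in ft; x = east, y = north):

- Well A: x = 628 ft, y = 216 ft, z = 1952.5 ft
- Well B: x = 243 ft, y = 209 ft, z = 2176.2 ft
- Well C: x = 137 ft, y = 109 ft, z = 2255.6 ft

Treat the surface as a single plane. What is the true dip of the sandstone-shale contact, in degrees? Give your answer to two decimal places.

31.20°

Let the plane be z = a·x + b·y + c.
Well B−Well A: −385a − 7b = 223.7;  Well C−Well A: −491a − 107b = 303.1.
Solving gives a = −0.57774, b = −0.18160.
Gradient magnitude |∇z| = √(a² + b²) = √(0.33378 + 0.03298) = 0.60561.
True dip = arctan(0.60561) = 31.20°, dipping toward ENE (azimuth ≈ 073°).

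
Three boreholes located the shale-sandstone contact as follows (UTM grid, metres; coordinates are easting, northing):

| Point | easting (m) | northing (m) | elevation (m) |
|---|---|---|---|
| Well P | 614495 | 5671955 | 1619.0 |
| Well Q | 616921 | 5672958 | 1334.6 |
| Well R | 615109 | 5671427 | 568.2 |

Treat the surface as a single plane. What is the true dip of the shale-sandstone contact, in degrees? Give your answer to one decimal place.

Let the plane be z = a·easting + b·northing + c.
Well Q−Well P: 2426a + 1003b = −284.4;  Well R−Well P: 614a − 528b = −1050.8.
Solving gives a = −0.63482, b = 1.25193.
Gradient magnitude |∇z| = √(a² + b²) = √(0.40300 + 1.56732) = 1.40368.
True dip = arctan(1.40368) = 54.5°, dipping toward SSE (azimuth ≈ 153°).

54.5°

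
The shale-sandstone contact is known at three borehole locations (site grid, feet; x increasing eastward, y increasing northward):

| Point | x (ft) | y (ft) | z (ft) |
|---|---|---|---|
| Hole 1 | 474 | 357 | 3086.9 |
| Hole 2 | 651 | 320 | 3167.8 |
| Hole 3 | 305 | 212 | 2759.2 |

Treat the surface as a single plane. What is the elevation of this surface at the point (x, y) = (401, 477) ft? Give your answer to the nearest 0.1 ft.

3199.0 ft

Two edge vectors: Hole 1→Hole 2 = (177, -37, 80.9), Hole 1→Hole 3 = (-169, -145, -327.7).
Normal n = (Hole 1→Hole 2) × (Hole 1→Hole 3) = (23855.4, 44330.8, -31918).
So ∂z/∂x = −n_x/n_z = 0.74740 and ∂z/∂y = −n_y/n_z = 1.38890.
Intercept c from Hole 1: 3086.9 − 354.27 − 495.84 = 2236.80.
At (401, 477): z = 299.7 + 662.5 + 2236.80 = 3199.0 ft.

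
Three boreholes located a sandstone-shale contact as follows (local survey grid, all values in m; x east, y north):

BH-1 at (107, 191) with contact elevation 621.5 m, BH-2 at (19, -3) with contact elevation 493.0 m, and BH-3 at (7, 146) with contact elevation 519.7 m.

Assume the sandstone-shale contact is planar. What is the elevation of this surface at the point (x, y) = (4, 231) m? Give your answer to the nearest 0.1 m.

538.4 m

Two edge vectors: BH-1→BH-2 = (-88, -194, -128.5), BH-1→BH-3 = (-100, -45, -101.8).
Normal n = (BH-1→BH-2) × (BH-1→BH-3) = (13966.7, 3891.6, -15440).
So ∂z/∂x = −n_x/n_z = 0.90458 and ∂z/∂y = −n_y/n_z = 0.25205.
Intercept c from BH-1: 621.5 − 96.79 − 48.14 = 476.57.
At (4, 231): z = 3.6 + 58.2 + 476.57 = 538.4 m.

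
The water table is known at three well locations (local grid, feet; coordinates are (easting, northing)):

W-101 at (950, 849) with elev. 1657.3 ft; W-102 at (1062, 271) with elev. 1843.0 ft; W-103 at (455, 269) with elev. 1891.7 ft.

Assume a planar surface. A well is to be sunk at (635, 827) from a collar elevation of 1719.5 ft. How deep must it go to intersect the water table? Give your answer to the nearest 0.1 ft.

Two edge vectors: W-101→W-102 = (112, -578, 185.7), W-101→W-103 = (-495, -580, 234.4).
Normal n = (W-101→W-102) × (W-101→W-103) = (-27777.2, -118174.3, -351070).
So ∂z/∂E = −n_x/n_z = −0.079122 and ∂z/∂N = −n_y/n_z = −0.336612.
Intercept c from W-101: 1657.3 + 75.17 + 285.78 = 2018.25.
At (635, 827): z_contact = −50.24 − 278.38 + 2018.25 = 1689.63 ft.
Depth below ground = 1719.5 − 1689.63 = 29.9 ft.

29.9 ft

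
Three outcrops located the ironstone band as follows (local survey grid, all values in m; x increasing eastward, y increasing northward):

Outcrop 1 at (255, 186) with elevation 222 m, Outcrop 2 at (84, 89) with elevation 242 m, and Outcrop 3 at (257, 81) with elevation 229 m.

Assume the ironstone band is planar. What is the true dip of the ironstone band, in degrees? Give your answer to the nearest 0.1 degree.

5.9°

Two edge vectors: Outcrop 1→Outcrop 2 = (-171, -97, 20), Outcrop 1→Outcrop 3 = (2, -105, 7).
Normal n = (Outcrop 1→Outcrop 2) × (Outcrop 1→Outcrop 3) = (1421, 1237, 18149).
So ∂z/∂x = −n_x/n_z = −0.07830 and ∂z/∂y = −n_y/n_z = −0.06816.
Gradient magnitude |∇z| = √(a² + b²) = √(0.00613 + 0.00465) = 0.10381.
True dip = arctan(0.10381) = 5.9°, dipping toward NE (azimuth ≈ 049°).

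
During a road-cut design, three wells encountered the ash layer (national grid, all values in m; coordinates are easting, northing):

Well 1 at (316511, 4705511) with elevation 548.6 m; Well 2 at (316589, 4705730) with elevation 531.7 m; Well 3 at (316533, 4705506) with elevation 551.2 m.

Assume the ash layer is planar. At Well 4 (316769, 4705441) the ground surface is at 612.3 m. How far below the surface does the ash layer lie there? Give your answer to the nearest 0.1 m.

32.0 m

Let the plane be z = a·easting + b·northing + c.
Well 2−Well 1: 78a + 219b = −16.9;  Well 3−Well 1: 22a − 5b = 2.6.
Solving gives a = 0.093106759, b = −0.110330261.
Then c = 548.6 − a·316511 − b·4705511 = 490239.54.
At (316769, 4705441): z_contact = 29493.33 − 519152.53 + 490239.54 = 580.34 m.
Depth below ground = 612.3 − 580.34 = 32.0 m.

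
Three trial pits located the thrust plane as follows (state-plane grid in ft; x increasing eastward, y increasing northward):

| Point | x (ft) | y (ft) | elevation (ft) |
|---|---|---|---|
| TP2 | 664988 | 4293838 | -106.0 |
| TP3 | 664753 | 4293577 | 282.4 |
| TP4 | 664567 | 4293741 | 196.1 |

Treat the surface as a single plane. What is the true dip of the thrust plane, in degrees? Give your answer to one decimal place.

Two edge vectors: TP2→TP3 = (-235, -261, 388.4), TP2→TP4 = (-421, -97, 302.1).
Normal n = (TP2→TP3) × (TP2→TP4) = (-41173.3, -92522.9, -87086).
So ∂z/∂x = −n_x/n_z = −0.47279 and ∂z/∂y = −n_y/n_z = −1.06243.
Gradient magnitude |∇z| = √(a² + b²) = √(0.22353 + 1.12876) = 1.16288.
True dip = arctan(1.16288) = 49.3°, dipping toward NNE (azimuth ≈ 024°).

49.3°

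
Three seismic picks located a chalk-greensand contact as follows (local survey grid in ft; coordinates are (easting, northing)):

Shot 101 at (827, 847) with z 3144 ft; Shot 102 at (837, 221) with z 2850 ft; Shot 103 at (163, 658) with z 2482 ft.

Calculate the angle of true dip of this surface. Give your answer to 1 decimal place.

Two edge vectors: Shot 101→Shot 102 = (10, -626, -294), Shot 101→Shot 103 = (-664, -189, -662).
Normal n = (Shot 101→Shot 102) × (Shot 101→Shot 103) = (358846, 201836, -417554).
So ∂z/∂E = −n_x/n_z = 0.85940 and ∂z/∂N = −n_y/n_z = 0.48338.
Gradient magnitude |∇z| = √(a² + b²) = √(0.73857 + 0.23365) = 0.98601.
True dip = arctan(0.98601) = 44.6°, dipping toward WSW (azimuth ≈ 241°).

44.6°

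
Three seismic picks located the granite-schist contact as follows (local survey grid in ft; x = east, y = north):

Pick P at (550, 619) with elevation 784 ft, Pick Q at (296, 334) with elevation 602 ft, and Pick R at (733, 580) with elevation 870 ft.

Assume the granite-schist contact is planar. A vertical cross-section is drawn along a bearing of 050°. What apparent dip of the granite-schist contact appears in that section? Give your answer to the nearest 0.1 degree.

27.0°

Two edge vectors: Pick P→Pick Q = (-254, -285, -182), Pick P→Pick R = (183, -39, 86).
Normal n = (Pick P→Pick Q) × (Pick P→Pick R) = (-31608, -11462, 62061).
So ∂z/∂x = −n_x/n_z = 0.50931 and ∂z/∂y = −n_y/n_z = 0.18469.
Unit vector along 050° is (sin 50°, cos 50°) = (0.7660, 0.6428).
Slope in that direction = a·(0.7660) + b·(0.6428) = 0.50887.
Apparent dip = arctan|0.50887| = 27.0° (true dip is 28.4°, so apparent ≤ true as expected).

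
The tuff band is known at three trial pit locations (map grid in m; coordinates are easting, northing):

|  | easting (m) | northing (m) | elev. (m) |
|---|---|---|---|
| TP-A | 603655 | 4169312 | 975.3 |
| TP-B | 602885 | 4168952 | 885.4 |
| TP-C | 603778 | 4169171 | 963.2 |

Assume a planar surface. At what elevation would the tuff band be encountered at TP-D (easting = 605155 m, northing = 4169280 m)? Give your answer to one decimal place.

1052.7 m

Two edge vectors: TP-A→TP-B = (-770, -360, -89.9), TP-A→TP-C = (123, -141, -12.1).
Normal n = (TP-A→TP-B) × (TP-A→TP-C) = (-8319.9, -20374.7, 152850).
So ∂z/∂easting = −n_x/n_z = 0.054431796 and ∂z/∂northing = −n_y/n_z = 0.133298659.
Intercept c from TP-A: 975.3 − 32858.03 − 555763.70 = −587646.42.
At (605155, 4169280): z = 32939.7 + 555759.4 − 587646.42 = 1052.7 m.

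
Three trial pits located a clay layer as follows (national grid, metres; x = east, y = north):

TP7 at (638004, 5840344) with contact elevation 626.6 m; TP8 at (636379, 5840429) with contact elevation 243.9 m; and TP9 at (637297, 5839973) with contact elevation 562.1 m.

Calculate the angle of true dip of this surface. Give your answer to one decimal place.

18.5°

Let the plane be z = a·x + b·y + c.
TP8−TP7: −1625a + 85b = −382.7;  TP9−TP7: −707a − 371b = −64.5.
Solving gives a = 0.22243, b = −0.25002.
Gradient magnitude |∇z| = √(a² + b²) = √(0.04947 + 0.06251) = 0.33464.
True dip = arctan(0.33464) = 18.5°, dipping toward NW (azimuth ≈ 318°).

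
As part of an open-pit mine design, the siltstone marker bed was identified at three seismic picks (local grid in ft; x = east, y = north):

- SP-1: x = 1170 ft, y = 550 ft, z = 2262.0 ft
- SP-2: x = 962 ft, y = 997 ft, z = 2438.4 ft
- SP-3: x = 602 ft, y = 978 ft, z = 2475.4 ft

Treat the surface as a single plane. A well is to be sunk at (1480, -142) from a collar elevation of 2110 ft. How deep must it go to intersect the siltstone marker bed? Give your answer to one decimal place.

Two edge vectors: SP-1→SP-2 = (-208, 447, 176.4), SP-1→SP-3 = (-568, 428, 213.4).
Normal n = (SP-1→SP-2) × (SP-1→SP-3) = (19890.6, -55808, 164872).
So ∂z/∂x = −n_x/n_z = −0.120643 and ∂z/∂y = −n_y/n_z = 0.338493.
Intercept c from SP-1: 2262 + 141.15 − 186.17 = 2216.98.
At (1480, -142): z_contact = −178.55 − 48.07 + 2216.98 = 1990.36 ft.
Depth below ground = 2110 − 1990.36 = 119.6 ft.

119.6 ft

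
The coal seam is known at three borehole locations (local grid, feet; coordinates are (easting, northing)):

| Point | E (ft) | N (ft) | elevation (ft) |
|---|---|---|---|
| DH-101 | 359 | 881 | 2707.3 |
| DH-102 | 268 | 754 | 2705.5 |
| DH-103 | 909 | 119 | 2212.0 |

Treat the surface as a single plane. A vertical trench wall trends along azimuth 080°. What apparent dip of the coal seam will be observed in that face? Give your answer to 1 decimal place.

Two edge vectors: DH-101→DH-102 = (-91, -127, -1.8), DH-101→DH-103 = (550, -762, -495.3).
Normal n = (DH-101→DH-102) × (DH-101→DH-103) = (61531.5, -46062.3, 139192).
So ∂z/∂E = −n_x/n_z = −0.44206 and ∂z/∂N = −n_y/n_z = 0.33093.
Unit vector along 080° is (sin 80°, cos 80°) = (0.9848, 0.1736).
Slope in that direction = a·(0.9848) + b·(0.1736) = −0.37788.
Apparent dip = arctan|0.37788| = 20.7° (true dip is 28.9°, so apparent ≤ true as expected).

20.7°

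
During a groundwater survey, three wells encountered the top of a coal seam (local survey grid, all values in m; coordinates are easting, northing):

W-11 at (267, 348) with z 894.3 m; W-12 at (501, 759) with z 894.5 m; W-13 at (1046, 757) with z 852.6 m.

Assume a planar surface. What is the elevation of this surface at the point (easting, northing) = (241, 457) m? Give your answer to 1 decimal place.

901.1 m

Two edge vectors: W-11→W-12 = (234, 411, 0.2), W-11→W-13 = (779, 409, -41.7).
Normal n = (W-11→W-12) × (W-11→W-13) = (-17220.5, 9913.6, -224463).
So ∂z/∂easting = −n_x/n_z = −0.076719 and ∂z/∂northing = −n_y/n_z = 0.044166.
Intercept c from W-11: 894.3 + 20.48 − 15.37 = 899.41.
At (241, 457): z = −18.5 + 20.2 + 899.41 = 901.1 m.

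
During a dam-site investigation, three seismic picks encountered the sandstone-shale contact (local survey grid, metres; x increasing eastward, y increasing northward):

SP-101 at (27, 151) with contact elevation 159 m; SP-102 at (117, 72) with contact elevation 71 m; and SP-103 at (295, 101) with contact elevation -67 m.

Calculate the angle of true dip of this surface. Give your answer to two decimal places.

Two edge vectors: SP-101→SP-102 = (90, -79, -88), SP-101→SP-103 = (268, -50, -226).
Normal n = (SP-101→SP-102) × (SP-101→SP-103) = (13454, -3244, 16672).
So ∂z/∂x = −n_x/n_z = −0.80698 and ∂z/∂y = −n_y/n_z = 0.19458.
Gradient magnitude |∇z| = √(a² + b²) = √(0.65122 + 0.03786) = 0.83011.
True dip = arctan(0.83011) = 39.70°, dipping toward ESE (azimuth ≈ 104°).

39.70°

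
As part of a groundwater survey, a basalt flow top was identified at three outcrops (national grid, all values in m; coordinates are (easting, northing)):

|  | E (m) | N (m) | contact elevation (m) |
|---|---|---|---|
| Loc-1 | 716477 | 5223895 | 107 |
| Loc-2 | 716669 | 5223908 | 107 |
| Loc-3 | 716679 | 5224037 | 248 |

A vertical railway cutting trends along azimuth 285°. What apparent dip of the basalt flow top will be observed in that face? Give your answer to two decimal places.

19.61°

Two edge vectors: Loc-1→Loc-2 = (192, 13, 0), Loc-1→Loc-3 = (202, 142, 141).
Normal n = (Loc-1→Loc-2) × (Loc-1→Loc-3) = (1833, -27072, 24638).
So ∂z/∂E = −n_x/n_z = −0.07440 and ∂z/∂N = −n_y/n_z = 1.09879.
Unit vector along 285° is (sin 285°, cos 285°) = (-0.9659, 0.2588).
Slope in that direction = a·(-0.9659) + b·(0.2588) = 0.35625.
Apparent dip = arctan|0.35625| = 19.61° (true dip is 47.8°, so apparent ≤ true as expected).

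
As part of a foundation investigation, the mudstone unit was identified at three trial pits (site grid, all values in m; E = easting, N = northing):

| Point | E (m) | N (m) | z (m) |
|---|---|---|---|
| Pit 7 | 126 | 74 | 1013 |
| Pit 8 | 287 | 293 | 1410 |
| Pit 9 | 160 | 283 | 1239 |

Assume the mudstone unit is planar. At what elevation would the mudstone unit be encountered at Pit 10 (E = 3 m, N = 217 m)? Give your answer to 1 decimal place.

Two edge vectors: Pit 7→Pit 8 = (161, 219, 397), Pit 7→Pit 9 = (34, 209, 226).
Normal n = (Pit 7→Pit 8) × (Pit 7→Pit 9) = (-33479, -22888, 26203).
So ∂z/∂E = −n_x/n_z = 1.27768 and ∂z/∂N = −n_y/n_z = 0.87349.
Intercept c from Pit 7: 1013 − 160.99 − 64.64 = 787.37.
At (3, 217): z = 3.8 + 189.5 + 787.37 = 980.8 m.

980.8 m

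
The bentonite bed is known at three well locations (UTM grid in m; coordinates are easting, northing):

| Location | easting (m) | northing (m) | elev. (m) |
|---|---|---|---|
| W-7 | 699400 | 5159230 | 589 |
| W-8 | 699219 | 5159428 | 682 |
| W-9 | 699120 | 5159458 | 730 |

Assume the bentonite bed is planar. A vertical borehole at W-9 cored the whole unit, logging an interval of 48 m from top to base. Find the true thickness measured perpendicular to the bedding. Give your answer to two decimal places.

Two edge vectors: W-7→W-8 = (-181, 198, 93), W-7→W-9 = (-280, 228, 141).
Normal n = (W-7→W-8) × (W-7→W-9) = (6714, -519, 14172).
So ∂z/∂easting = −n_x/n_z = −0.47375 and ∂z/∂northing = −n_y/n_z = 0.03662.
|∇z| = √(a²+b²) = 0.47516, so dip δ = arctan(0.47516) = 25.42°.
True thickness = vertical thickness × cos δ = 48 × cos 25.42° = 43.35 m.

43.35 m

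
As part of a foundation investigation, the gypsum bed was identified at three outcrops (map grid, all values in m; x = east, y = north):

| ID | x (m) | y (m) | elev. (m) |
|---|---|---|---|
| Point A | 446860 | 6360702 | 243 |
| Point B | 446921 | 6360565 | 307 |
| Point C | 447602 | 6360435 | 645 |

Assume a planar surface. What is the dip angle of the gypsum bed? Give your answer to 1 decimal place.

27.5°

Let the plane be z = a·x + b·y + c.
Point B−Point A: 61a − 137b = 64;  Point C−Point A: 742a − 267b = 402.
Solving gives a = 0.44497, b = −0.26903.
Gradient magnitude |∇z| = √(a² + b²) = √(0.19800 + 0.07238) = 0.51998.
True dip = arctan(0.51998) = 27.5°, dipping toward WNW (azimuth ≈ 301°).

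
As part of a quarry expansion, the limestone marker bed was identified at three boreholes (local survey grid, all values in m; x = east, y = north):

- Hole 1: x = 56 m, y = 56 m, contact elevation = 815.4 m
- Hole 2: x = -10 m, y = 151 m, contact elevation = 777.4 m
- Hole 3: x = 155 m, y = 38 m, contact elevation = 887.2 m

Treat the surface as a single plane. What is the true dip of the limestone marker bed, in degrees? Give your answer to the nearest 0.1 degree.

Let the plane be z = a·x + b·y + c.
Hole 2−Hole 1: −66a + 95b = −38;  Hole 3−Hole 1: 99a − 18b = 71.8.
Solving gives a = 0.74687, b = 0.11888.
Gradient magnitude |∇z| = √(a² + b²) = √(0.55781 + 0.01413) = 0.75627.
True dip = arctan(0.75627) = 37.1°, dipping toward W (azimuth ≈ 261°).

37.1°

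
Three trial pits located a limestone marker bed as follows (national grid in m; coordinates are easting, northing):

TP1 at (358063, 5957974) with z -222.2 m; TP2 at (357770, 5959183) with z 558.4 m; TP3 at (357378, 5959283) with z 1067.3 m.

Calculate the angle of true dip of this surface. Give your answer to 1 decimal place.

51.5°

Let the plane be z = a·easting + b·northing + c.
TP2−TP1: −293a + 1209b = 780.6;  TP3−TP1: −685a + 1309b = 1289.5.
Solving gives a = −1.20820, b = 0.35285.
Gradient magnitude |∇z| = √(a² + b²) = √(1.45975 + 0.12450) = 1.25867.
True dip = arctan(1.25867) = 51.5°, dipping toward ESE (azimuth ≈ 106°).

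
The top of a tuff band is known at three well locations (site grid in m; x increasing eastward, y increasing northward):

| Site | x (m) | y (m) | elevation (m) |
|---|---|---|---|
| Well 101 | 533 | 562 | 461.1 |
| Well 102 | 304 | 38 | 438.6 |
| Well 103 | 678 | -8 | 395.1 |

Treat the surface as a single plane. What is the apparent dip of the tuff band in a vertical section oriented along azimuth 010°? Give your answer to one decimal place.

Let the plane be z = a·x + b·y + c.
Well 102−Well 101: −229a − 524b = −22.5;  Well 103−Well 101: 145a − 570b = −66.
Solving gives a = −0.10537, b = 0.08899.
Unit vector along 010° is (sin 10°, cos 10°) = (0.1736, 0.9848).
Slope in that direction = a·(0.1736) + b·(0.9848) = 0.06934.
Apparent dip = arctan|0.06934| = 4.0° (true dip is 7.9°, so apparent ≤ true as expected).

4.0°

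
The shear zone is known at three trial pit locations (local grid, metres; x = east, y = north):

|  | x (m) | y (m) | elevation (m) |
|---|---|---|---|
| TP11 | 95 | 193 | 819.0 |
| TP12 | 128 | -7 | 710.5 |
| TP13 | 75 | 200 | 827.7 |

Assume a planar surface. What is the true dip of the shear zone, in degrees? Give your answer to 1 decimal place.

29.4°

Two edge vectors: TP11→TP12 = (33, -200, -108.5), TP11→TP13 = (-20, 7, 8.7).
Normal n = (TP11→TP12) × (TP11→TP13) = (-980.5, 1882.9, -3769).
So ∂z/∂x = −n_x/n_z = −0.26015 and ∂z/∂y = −n_y/n_z = 0.49958.
Gradient magnitude |∇z| = √(a² + b²) = √(0.06768 + 0.24958) = 0.56325.
True dip = arctan(0.56325) = 29.4°, dipping toward SSE (azimuth ≈ 152°).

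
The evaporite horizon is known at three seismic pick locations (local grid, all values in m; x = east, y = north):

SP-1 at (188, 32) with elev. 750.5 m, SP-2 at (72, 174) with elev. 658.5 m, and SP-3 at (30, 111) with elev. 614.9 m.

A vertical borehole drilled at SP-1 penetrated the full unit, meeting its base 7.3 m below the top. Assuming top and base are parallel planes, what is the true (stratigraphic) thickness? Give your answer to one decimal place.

Let the plane be z = a·x + b·y + c.
SP-2−SP-1: −116a + 142b = −92;  SP-3−SP-1: −158a + 79b = −135.6.
Solving gives a = 0.90319, b = 0.08993.
|∇z| = √(a²+b²) = 0.90766, so dip δ = arctan(0.90766) = 42.23°.
True thickness = vertical thickness × cos δ = 7.3 × cos 42.23° = 5.4 m.

5.4 m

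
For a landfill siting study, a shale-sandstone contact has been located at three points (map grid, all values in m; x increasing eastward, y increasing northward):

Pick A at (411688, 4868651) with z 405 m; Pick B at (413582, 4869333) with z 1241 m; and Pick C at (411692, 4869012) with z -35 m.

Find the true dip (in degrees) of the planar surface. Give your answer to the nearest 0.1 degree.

56.5°

Let the plane be z = a·x + b·y + c.
Pick B−Pick A: 1894a + 682b = 836;  Pick C−Pick A: 4a + 361b = −440.
Solving gives a = 0.88380, b = −1.22863.
Gradient magnitude |∇z| = √(a² + b²) = √(0.78111 + 1.50953) = 1.51349.
True dip = arctan(1.51349) = 56.5°, dipping toward NW (azimuth ≈ 324°).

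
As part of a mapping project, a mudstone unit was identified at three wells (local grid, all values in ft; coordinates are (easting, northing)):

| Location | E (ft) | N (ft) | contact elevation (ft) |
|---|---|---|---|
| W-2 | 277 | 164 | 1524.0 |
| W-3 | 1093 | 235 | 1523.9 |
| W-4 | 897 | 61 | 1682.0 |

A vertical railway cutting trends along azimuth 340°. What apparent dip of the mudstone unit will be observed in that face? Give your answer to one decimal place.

Two edge vectors: W-2→W-3 = (816, 71, -0.1), W-2→W-4 = (620, -103, 158).
Normal n = (W-2→W-3) × (W-2→W-4) = (11207.7, -128990, -128068).
So ∂z/∂E = −n_x/n_z = 0.08751 and ∂z/∂N = −n_y/n_z = −1.00720.
Unit vector along 340° is (sin 340°, cos 340°) = (-0.3420, 0.9397).
Slope in that direction = a·(-0.3420) + b·(0.9397) = −0.97639.
Apparent dip = arctan|0.97639| = 44.3° (true dip is 45.3°, so apparent ≤ true as expected).

44.3°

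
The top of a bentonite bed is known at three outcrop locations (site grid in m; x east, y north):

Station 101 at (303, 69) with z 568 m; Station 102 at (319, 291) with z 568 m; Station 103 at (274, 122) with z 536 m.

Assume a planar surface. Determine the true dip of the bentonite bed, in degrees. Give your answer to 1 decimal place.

Let the plane be z = a·x + b·y + c.
Station 102−Station 101: 16a + 222b = 0;  Station 103−Station 101: −29a + 53b = −32.
Solving gives a = 0.97502, b = −0.07027.
Gradient magnitude |∇z| = √(a² + b²) = √(0.95067 + 0.00494) = 0.97755.
True dip = arctan(0.97755) = 44.3°, dipping toward W (azimuth ≈ 274°).

44.3°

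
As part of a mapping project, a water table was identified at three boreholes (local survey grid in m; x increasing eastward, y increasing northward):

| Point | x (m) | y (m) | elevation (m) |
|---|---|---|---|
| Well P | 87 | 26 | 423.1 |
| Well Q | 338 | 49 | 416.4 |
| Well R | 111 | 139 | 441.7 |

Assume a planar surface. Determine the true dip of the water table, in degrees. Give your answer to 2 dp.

10.14°

Let the plane be z = a·x + b·y + c.
Well Q−Well P: 251a + 23b = −6.7;  Well R−Well P: 24a + 113b = 18.6.
Solving gives a = −0.04261, b = 0.17365.
Gradient magnitude |∇z| = √(a² + b²) = √(0.00182 + 0.03015) = 0.17880.
True dip = arctan(0.17880) = 10.14°, dipping toward SSE (azimuth ≈ 166°).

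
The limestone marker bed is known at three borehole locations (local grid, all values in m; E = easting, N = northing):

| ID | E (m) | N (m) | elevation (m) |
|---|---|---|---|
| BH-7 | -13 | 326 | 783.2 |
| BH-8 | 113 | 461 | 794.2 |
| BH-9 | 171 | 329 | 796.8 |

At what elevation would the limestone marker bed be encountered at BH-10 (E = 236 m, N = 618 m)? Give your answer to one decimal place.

Let the plane be z = a·E + b·N + c.
BH-8−BH-7: 126a + 135b = 11;  BH-9−BH-7: 184a + 3b = 13.6.
Solving gives a = 0.07371, b = 0.01269.
Then c = 783.2 − a·-13 − b·326 = 780.02.
At (236, 618): z = 17.4 + 7.8 + 780.02 = 805.3 m.

805.3 m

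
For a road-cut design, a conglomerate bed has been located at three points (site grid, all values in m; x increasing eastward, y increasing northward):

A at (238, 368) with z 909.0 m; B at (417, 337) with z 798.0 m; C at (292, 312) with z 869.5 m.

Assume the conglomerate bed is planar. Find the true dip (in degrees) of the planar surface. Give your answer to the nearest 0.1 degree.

Let the plane be z = a·x + b·y + c.
B−A: 179a − 31b = −111;  C−A: 54a − 56b = −39.5.
Solving gives a = −0.59778, b = 0.12892.
Gradient magnitude |∇z| = √(a² + b²) = √(0.35735 + 0.01662) = 0.61153.
True dip = arctan(0.61153) = 31.4°, dipping toward ESE (azimuth ≈ 102°).

31.4°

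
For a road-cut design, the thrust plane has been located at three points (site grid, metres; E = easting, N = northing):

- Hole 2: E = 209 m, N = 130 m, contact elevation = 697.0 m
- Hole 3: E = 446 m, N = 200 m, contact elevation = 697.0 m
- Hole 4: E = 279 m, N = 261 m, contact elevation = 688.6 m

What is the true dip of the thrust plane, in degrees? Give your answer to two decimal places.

4.54°

Two edge vectors: Hole 2→Hole 3 = (237, 70, 0), Hole 2→Hole 4 = (70, 131, -8.4).
Normal n = (Hole 2→Hole 3) × (Hole 2→Hole 4) = (-588, 1990.8, 26147).
So ∂z/∂E = −n_x/n_z = 0.02249 and ∂z/∂N = −n_y/n_z = −0.07614.
Gradient magnitude |∇z| = √(a² + b²) = √(0.00051 + 0.00580) = 0.07939.
True dip = arctan(0.07939) = 4.54°, dipping toward NNW (azimuth ≈ 344°).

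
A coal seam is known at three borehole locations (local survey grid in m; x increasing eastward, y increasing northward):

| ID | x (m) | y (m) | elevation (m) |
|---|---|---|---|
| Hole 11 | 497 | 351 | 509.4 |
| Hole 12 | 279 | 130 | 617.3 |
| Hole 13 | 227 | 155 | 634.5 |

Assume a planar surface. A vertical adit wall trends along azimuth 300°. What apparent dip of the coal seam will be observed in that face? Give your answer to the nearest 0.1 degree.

15.5°

Let the plane be z = a·x + b·y + c.
Hole 12−Hole 11: −218a − 221b = 107.9;  Hole 13−Hole 11: −270a − 196b = 125.1.
Solving gives a = −0.38359, b = −0.10986.
Unit vector along 300° is (sin 300°, cos 300°) = (-0.8660, 0.5000).
Slope in that direction = a·(-0.8660) + b·(0.5000) = 0.27727.
Apparent dip = arctan|0.27727| = 15.5° (true dip is 21.8°, so apparent ≤ true as expected).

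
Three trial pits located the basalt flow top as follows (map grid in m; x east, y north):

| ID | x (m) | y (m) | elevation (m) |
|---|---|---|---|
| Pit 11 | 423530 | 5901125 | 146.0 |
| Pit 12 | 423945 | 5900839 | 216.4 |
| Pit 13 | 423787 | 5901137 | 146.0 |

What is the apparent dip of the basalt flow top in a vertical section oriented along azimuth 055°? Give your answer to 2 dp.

7.04°

Two edge vectors: Pit 11→Pit 12 = (415, -286, 70.4), Pit 11→Pit 13 = (257, 12, 0).
Normal n = (Pit 11→Pit 12) × (Pit 11→Pit 13) = (-844.8, 18092.8, 78482).
So ∂z/∂x = −n_x/n_z = 0.01076 and ∂z/∂y = −n_y/n_z = −0.23053.
Unit vector along 055° is (sin 55°, cos 55°) = (0.8192, 0.5736).
Slope in that direction = a·(0.8192) + b·(0.5736) = −0.12341.
Apparent dip = arctan|0.12341| = 7.04° (true dip is 13.0°, so apparent ≤ true as expected).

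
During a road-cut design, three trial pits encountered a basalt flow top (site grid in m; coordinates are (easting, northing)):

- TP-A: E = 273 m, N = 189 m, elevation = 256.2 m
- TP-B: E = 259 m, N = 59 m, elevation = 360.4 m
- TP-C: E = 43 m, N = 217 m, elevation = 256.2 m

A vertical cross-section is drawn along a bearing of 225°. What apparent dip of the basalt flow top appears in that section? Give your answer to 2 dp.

32.11°

Let the plane be z = a·E + b·N + c.
TP-B−TP-A: −14a − 130b = 104.2;  TP-C−TP-A: −230a + 28b = 0.
Solving gives a = −0.09632, b = −0.79117.
Unit vector along 225° is (sin 225°, cos 225°) = (-0.7071, -0.7071).
Slope in that direction = a·(-0.7071) + b·(-0.7071) = 0.62754.
Apparent dip = arctan|0.62754| = 32.11° (true dip is 38.6°, so apparent ≤ true as expected).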